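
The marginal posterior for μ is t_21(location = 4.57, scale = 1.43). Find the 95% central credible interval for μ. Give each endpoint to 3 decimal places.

The t_21 distribution is symmetric; the 95% interval is 4.57 ± t·1.43 with t_{0.975,21} = 2.080.
Half-width: 2.080 × 1.43 = 2.974.
4.57 − 2.974 = 1.596; 4.57 + 2.974 = 7.544.

[1.596, 7.544]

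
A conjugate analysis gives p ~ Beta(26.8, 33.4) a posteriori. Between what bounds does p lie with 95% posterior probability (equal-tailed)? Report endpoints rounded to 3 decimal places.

[0.323, 0.571]

Posterior: Beta(26.8, 33.4).
Equal-tailed 95% interval: the 0.025 and 0.975 quantiles of Beta(26.8, 33.4).
Posterior mean ≈ 0.445, SD ≈ 0.064; a Normal approximation gives roughly [0.321, 0.570].
Exact: F⁻¹(0.025) = 0.323; F⁻¹(0.975) = 0.571.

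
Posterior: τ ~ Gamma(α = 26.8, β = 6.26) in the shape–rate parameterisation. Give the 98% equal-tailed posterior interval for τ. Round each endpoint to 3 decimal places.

Posterior: Gamma(shape 26.8, rate 6.26).
Equal-tailed 98% interval: Gamma(26.8, 6.26) quantiles at 0.01 and 0.99.
Posterior mean ≈ 4.281, SD ≈ 0.827; a Normal approximation gives roughly [2.357, 6.205].
Exact: lower = 2.595; upper = 6.436.

[2.595, 6.436]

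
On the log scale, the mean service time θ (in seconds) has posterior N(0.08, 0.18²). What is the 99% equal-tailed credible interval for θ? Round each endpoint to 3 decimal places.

[0.681, 1.722]

On the log scale the 99% interval is 0.08 ± 2.576 × 0.18 = [-0.3836, 0.5436].
Exponentiate: [e^-0.3836, e^0.5436] = [0.681, 1.722].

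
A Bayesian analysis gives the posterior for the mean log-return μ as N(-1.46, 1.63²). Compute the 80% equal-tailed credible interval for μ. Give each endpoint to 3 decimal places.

The posterior is symmetric, so the 80% equal-tailed interval is μ = -1.46 ± z·1.63 with z = 1.282.
Half-width: 1.282 × 1.63 = 2.089.
-1.46 − 2.089 = -3.549; -1.46 + 2.089 = 0.629.

[-3.549, 0.629]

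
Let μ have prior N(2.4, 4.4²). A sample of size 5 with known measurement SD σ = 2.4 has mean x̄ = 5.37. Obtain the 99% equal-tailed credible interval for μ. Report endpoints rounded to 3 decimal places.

[2.517, 7.889]

Posterior precision = 1/4.4² + 5/2.4² = 0.0517 + 0.8681 = 0.9197, so posterior SD = 1.0427.
Posterior mean = (2.4/4.4² + 5·5.37/2.4²) / 0.9197 = 5.2032.
Interval: 5.2032 ± 2.576 × 1.0427 → [2.517, 7.889].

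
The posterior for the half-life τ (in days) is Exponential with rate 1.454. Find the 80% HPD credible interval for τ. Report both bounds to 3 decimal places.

The exponential density is strictly decreasing on [0, ∞), so the HPD interval is anchored at 0: [0, q] with P(τ ≤ q) = 0.80.
q = −ln(1 − 0.80) / 1.454 = 1.6094 / 1.454 = 1.107.

[0.000, 1.107]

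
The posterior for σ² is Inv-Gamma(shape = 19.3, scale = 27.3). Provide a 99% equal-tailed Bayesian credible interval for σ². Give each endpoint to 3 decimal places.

Inverse-Gamma(19.3, 27.3) quantiles: F⁻¹(0.005) and F⁻¹(0.995).
Equivalently, 1/σ² ~ Gamma(19.3, rate = 27.3); invert its 0.995 and 0.005 quantiles.
Posterior mean ≈ 1.492, SD ≈ 0.359; a Normal approximation gives roughly [0.568, 2.416].
Exact: lower = 0.841; upper = 2.770.

[0.841, 2.770]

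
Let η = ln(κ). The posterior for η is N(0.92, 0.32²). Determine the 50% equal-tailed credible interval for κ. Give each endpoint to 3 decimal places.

[2.022, 3.114]

On the log scale the 50% interval is 0.92 ± 0.674 × 0.32 = [0.7042, 1.1358].
Exponentiate: [e^0.7042, e^1.1358] = [2.022, 3.114].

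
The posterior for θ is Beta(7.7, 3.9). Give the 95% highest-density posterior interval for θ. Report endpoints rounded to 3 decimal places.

[0.405, 0.908]

The posterior is unimodal and skewed, so the HPD interval has equal density at both endpoints and is the shortest 95% interval.
Solving f(0.405) = f(0.908) with F(0.908) − F(0.405) = 0.95 gives [0.405, 0.908].
For comparison, the equal-tailed interval is [0.383, 0.892]; the HPD is narrower and shifted toward the mode.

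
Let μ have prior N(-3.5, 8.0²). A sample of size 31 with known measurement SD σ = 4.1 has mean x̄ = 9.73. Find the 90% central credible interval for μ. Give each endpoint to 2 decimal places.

Posterior precision = 1/8.0² + 31/4.1² = 0.0156 + 1.8441 = 1.8598, so posterior SD = 0.7333.
Posterior mean = (-3.5/8.0² + 31·9.73/4.1²) / 1.8598 = 9.6188.
Interval: 9.6188 ± 1.645 × 0.7333 → [8.41, 10.82].

[8.41, 10.82]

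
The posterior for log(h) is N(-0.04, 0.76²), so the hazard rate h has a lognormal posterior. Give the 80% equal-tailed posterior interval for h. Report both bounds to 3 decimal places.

On the log scale the 80% interval is -0.04 ± 1.282 × 0.76 = [-1.0140, 0.9340].
Exponentiate: [e^-1.0140, e^0.9340] = [0.363, 2.545].

[0.363, 2.545]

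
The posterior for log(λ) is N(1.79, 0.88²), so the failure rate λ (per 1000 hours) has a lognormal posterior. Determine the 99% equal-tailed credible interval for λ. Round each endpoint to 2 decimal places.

[0.62, 57.79]

On the log scale the 99% interval is 1.79 ± 2.576 × 0.88 = [-0.4767, 4.0567].
Exponentiate: [e^-0.4767, e^4.0567] = [0.62, 57.79].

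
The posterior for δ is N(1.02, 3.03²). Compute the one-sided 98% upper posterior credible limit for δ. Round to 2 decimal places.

Need U with P(δ ≤ U) = 0.98: U = 1.02 + z_{0.02}·3.03.
z = 2.054; U = 1.02 + 2.054 × 3.03 = 7.24.

7.24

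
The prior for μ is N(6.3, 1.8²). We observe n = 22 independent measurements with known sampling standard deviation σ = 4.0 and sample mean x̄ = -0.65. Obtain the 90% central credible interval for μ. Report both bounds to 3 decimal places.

[-0.644, 1.892]

Posterior precision = 1/1.8² + 22/4.0² = 0.3086 + 1.3750 = 1.6836, so posterior SD = 0.7707.
Posterior mean = (6.3/1.8² + 22·-0.65/4.0²) / 1.6836 = 0.6241.
Interval: 0.6241 ± 1.645 × 0.7707 → [-0.644, 1.892].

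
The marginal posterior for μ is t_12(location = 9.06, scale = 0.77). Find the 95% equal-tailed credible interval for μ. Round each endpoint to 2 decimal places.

The t_12 distribution is symmetric; the 95% interval is 9.06 ± t·0.77 with t_{0.975,12} = 2.179.
Half-width: 2.179 × 0.77 = 1.68.
9.06 − 1.68 = 7.38; 9.06 + 1.68 = 10.74.

[7.38, 10.74]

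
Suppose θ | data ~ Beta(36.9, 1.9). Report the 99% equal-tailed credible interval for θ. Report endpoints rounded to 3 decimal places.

[0.824, 0.998]

Posterior: Beta(36.9, 1.9).
Equal-tailed 99% interval: the 0.005 and 0.995 quantiles of Beta(36.9, 1.9).
Posterior mean ≈ 0.951, SD ≈ 0.034; a Normal approximation gives roughly [0.863, 1.039].
Exact: F⁻¹(0.005) = 0.824; F⁻¹(0.995) = 0.998.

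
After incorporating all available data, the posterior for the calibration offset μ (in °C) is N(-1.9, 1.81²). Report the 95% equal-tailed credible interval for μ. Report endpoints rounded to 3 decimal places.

The posterior is symmetric, so the 95% equal-tailed interval is μ = -1.9 ± z·1.81 with z = 1.960.
Half-width: 1.960 × 1.81 = 3.548.
-1.9 − 3.548 = -5.448; -1.9 + 3.548 = 1.648.

[-5.448, 1.648]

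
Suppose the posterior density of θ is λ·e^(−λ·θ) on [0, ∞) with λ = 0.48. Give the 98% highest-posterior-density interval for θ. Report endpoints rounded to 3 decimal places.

The exponential density is strictly decreasing on [0, ∞), so the HPD interval is anchored at 0: [0, q] with P(θ ≤ q) = 0.98.
q = −ln(1 − 0.98) / 0.48 = 3.9120 / 0.48 = 8.150.

[0.000, 8.150]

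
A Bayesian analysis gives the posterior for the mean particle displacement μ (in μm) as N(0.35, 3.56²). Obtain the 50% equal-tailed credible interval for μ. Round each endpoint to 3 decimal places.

The posterior is symmetric, so the 50% equal-tailed interval is μ = 0.35 ± z·3.56 with z = 0.674.
Half-width: 0.674 × 3.56 = 2.401.
0.35 − 2.401 = -2.051; 0.35 + 2.401 = 2.751.

[-2.051, 2.751]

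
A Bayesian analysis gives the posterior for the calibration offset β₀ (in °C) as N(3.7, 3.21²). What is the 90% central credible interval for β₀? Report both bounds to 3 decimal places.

The posterior is symmetric, so the 90% equal-tailed interval is β₀ = 3.7 ± z·3.21 with z = 1.645.
Half-width: 1.645 × 3.21 = 5.280.
3.7 − 5.280 = -1.580; 3.7 + 5.280 = 8.980.

[-1.580, 8.980]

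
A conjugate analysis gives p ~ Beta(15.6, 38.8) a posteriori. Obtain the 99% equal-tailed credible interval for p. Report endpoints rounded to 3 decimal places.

[0.147, 0.455]

Posterior: Beta(15.6, 38.8).
Equal-tailed 99% interval: the 0.005 and 0.995 quantiles of Beta(15.6, 38.8).
Posterior mean ≈ 0.287, SD ≈ 0.061; a Normal approximation gives roughly [0.130, 0.443].
Exact: F⁻¹(0.005) = 0.147; F⁻¹(0.995) = 0.455.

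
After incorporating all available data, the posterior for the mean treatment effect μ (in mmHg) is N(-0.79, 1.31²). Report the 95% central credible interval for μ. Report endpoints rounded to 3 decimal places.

The posterior is symmetric, so the 95% equal-tailed interval is μ = -0.79 ± z·1.31 with z = 1.960.
Half-width: 1.960 × 1.31 = 2.568.
-0.79 − 2.568 = -3.358; -0.79 + 2.568 = 1.778.

[-3.358, 1.778]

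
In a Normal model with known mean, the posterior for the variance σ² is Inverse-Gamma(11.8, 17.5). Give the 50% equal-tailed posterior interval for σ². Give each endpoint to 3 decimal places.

Inverse-Gamma(11.8, 17.5) quantiles: F⁻¹(0.25) and F⁻¹(0.75).
Equivalently, 1/σ² ~ Gamma(11.8, rate = 17.5); invert its 0.75 and 0.25 quantiles.
Posterior mean ≈ 1.620, SD ≈ 0.518; a Normal approximation gives roughly [1.271, 1.969].
Exact: lower = 1.259; upper = 1.874.

[1.259, 1.874]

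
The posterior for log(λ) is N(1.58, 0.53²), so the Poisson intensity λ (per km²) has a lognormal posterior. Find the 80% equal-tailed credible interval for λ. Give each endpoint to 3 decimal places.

On the log scale the 80% interval is 1.58 ± 1.282 × 0.53 = [0.9008, 2.2592].
Exponentiate: [e^0.9008, e^2.2592] = [2.462, 9.576].

[2.462, 9.576]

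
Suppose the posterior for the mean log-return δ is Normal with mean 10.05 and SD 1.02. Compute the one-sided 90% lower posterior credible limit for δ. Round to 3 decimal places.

8.743

Need L with P(δ ≥ L) = 0.90: L = 10.05 − z_{0.1}·1.02.
z = 1.282; L = 10.05 − 1.282 × 1.02 = 8.743.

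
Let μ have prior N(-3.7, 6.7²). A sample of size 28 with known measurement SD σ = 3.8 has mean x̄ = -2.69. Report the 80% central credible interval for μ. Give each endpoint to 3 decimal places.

[-3.617, -1.786]

Posterior precision = 1/6.7² + 28/3.8² = 0.0223 + 1.9391 = 1.9613, so posterior SD = 0.7140.
Posterior mean = (-3.7/6.7² + 28·-2.69/3.8²) / 1.9613 = -2.7015.
Interval: -2.7015 ± 1.282 × 0.7140 → [-3.617, -1.786].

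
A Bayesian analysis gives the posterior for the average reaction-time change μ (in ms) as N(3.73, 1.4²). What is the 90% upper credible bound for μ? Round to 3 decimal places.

5.524

Need U with P(μ ≤ U) = 0.90: U = 3.73 + z_{0.1}·1.4.
z = 1.282; U = 3.73 + 1.282 × 1.4 = 5.524.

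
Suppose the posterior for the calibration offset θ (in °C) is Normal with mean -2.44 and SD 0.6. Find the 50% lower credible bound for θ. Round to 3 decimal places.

Need L with P(θ ≥ L) = 0.50: L = -2.44 − z_{0.5}·0.6.
z = 0.000; L = -2.44 − 0.000 × 0.6 = -2.440.

-2.440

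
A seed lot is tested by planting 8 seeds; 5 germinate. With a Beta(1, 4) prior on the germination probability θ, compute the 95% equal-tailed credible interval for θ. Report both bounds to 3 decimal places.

[0.211, 0.723]

Posterior: Beta(1+5, 4+3) = Beta(6, 7).
Equal-tailed 95% interval: the 0.025 and 0.975 quantiles of Beta(6, 7).
Posterior mean ≈ 0.462, SD ≈ 0.133; a Normal approximation gives roughly [0.200, 0.723].
Exact: F⁻¹(0.025) = 0.211; F⁻¹(0.975) = 0.723.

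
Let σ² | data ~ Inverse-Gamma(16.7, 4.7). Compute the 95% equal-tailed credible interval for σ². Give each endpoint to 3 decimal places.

[0.184, 0.486]

Inverse-Gamma(16.7, 4.7) quantiles: F⁻¹(0.025) and F⁻¹(0.975).
Equivalently, 1/σ² ~ Gamma(16.7, rate = 4.7); invert its 0.975 and 0.025 quantiles.
Posterior mean ≈ 0.299, SD ≈ 0.078; a Normal approximation gives roughly [0.146, 0.452].
Exact: lower = 0.184; upper = 0.486.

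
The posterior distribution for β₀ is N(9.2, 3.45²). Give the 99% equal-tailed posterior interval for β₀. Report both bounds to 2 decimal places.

[0.31, 18.09]

The posterior is symmetric, so the 99% equal-tailed interval is β₀ = 9.2 ± z·3.45 with z = 2.576.
Half-width: 2.576 × 3.45 = 8.89.
9.2 − 8.89 = 0.31; 9.2 + 8.89 = 18.09.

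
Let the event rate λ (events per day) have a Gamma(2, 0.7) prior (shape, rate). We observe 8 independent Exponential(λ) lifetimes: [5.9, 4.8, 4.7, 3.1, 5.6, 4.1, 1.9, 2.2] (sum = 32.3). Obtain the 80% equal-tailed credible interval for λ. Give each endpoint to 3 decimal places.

Posterior: Gamma(2+8, 0.7+32.3) = Gamma(10, 33.0) (shape, rate).
Equal-tailed 80% interval: Gamma(10, 33.0) quantiles at 0.1 and 0.9.
Posterior mean ≈ 0.303, SD ≈ 0.096; a Normal approximation gives roughly [0.180, 0.426].
Exact: lower = 0.189; upper = 0.430.

[0.189, 0.430]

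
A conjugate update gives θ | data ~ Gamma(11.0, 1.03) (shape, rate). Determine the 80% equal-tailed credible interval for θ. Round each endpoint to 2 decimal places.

[6.82, 14.96]

Posterior: Gamma(shape 11.0, rate 1.03).
Equal-tailed 80% interval: Gamma(11.0, 1.03) quantiles at 0.1 and 0.9.
Posterior mean ≈ 10.68, SD ≈ 3.22; a Normal approximation gives roughly [6.55, 14.81].
Exact: lower = 6.82; upper = 14.96.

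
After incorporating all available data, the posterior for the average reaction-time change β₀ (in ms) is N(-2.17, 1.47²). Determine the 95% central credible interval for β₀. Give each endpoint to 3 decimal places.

[-5.051, 0.711]

The posterior is symmetric, so the 95% equal-tailed interval is β₀ = -2.17 ± z·1.47 with z = 1.960.
Half-width: 1.960 × 1.47 = 2.881.
-2.17 − 2.881 = -5.051; -2.17 + 2.881 = 0.711.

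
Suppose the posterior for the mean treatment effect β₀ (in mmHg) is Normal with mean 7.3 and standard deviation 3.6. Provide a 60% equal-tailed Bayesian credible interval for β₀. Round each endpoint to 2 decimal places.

[4.27, 10.33]

The posterior is symmetric, so the 60% equal-tailed interval is β₀ = 7.3 ± z·3.6 with z = 0.842.
Half-width: 0.842 × 3.6 = 3.03.
7.3 − 3.03 = 4.27; 7.3 + 3.03 = 10.33.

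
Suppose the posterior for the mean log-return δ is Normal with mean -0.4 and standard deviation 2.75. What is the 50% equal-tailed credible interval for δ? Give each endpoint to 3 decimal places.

[-2.255, 1.455]

The posterior is symmetric, so the 50% equal-tailed interval is δ = -0.4 ± z·2.75 with z = 0.674.
Half-width: 0.674 × 2.75 = 1.855.
-0.4 − 1.855 = -2.255; -0.4 + 1.855 = 1.455.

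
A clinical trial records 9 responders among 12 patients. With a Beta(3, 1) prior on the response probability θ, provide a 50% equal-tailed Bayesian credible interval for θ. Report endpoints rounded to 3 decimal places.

[0.683, 0.828]

Posterior: Beta(3+9, 1+3) = Beta(12, 4).
Equal-tailed 50% interval: the 0.25 and 0.75 quantiles of Beta(12, 4).
Posterior mean ≈ 0.750, SD ≈ 0.105; a Normal approximation gives roughly [0.679, 0.821].
Exact: F⁻¹(0.25) = 0.683; F⁻¹(0.75) = 0.828.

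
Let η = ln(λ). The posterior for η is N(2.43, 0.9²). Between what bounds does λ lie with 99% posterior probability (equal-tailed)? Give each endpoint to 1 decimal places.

[1.1, 115.4]

On the log scale the 99% interval is 2.43 ± 2.576 × 0.9 = [0.1118, 4.7482].
Exponentiate: [e^0.1118, e^4.7482] = [1.1, 115.4].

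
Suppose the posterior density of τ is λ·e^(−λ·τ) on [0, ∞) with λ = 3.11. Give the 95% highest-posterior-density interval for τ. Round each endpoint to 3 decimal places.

The exponential density is strictly decreasing on [0, ∞), so the HPD interval is anchored at 0: [0, q] with P(τ ≤ q) = 0.95.
q = −ln(1 − 0.95) / 3.11 = 2.9957 / 3.11 = 0.963.

[0.000, 0.963]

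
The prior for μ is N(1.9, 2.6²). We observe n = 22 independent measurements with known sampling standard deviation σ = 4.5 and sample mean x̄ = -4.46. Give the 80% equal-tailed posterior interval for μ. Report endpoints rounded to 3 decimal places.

Posterior precision = 1/2.6² + 22/4.5² = 0.1479 + 1.0864 = 1.2343, so posterior SD = 0.9001.
Posterior mean = (1.9/2.6² + 22·-4.46/4.5²) / 1.2343 = -3.6978.
Interval: -3.6978 ± 1.282 × 0.9001 → [-4.851, -2.544].

[-4.851, -2.544]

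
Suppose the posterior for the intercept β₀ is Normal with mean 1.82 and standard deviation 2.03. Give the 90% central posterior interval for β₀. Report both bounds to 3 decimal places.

[-1.519, 5.159]

The posterior is symmetric, so the 90% equal-tailed interval is β₀ = 1.82 ± z·2.03 with z = 1.645.
Half-width: 1.645 × 2.03 = 3.339.
1.82 − 3.339 = -1.519; 1.82 + 3.339 = 5.159.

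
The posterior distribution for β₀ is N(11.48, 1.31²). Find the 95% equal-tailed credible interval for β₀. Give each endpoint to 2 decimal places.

The posterior is symmetric, so the 95% equal-tailed interval is β₀ = 11.48 ± z·1.31 with z = 1.960.
Half-width: 1.960 × 1.31 = 2.57.
11.48 − 2.57 = 8.91; 11.48 + 2.57 = 14.05.

[8.91, 14.05]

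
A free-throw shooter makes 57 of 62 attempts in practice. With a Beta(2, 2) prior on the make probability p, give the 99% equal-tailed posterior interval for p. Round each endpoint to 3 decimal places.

[0.776, 0.968]

Posterior: Beta(2+57, 2+5) = Beta(59, 7).
Equal-tailed 99% interval: the 0.005 and 0.995 quantiles of Beta(59, 7).
Posterior mean ≈ 0.894, SD ≈ 0.038; a Normal approximation gives roughly [0.797, 0.991].
Exact: F⁻¹(0.005) = 0.776; F⁻¹(0.995) = 0.968.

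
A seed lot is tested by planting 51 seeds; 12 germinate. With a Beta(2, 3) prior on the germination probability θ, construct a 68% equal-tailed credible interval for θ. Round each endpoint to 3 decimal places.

Posterior: Beta(2+12, 3+39) = Beta(14, 42).
Equal-tailed 68% interval: the 0.16 and 0.84 quantiles of Beta(14, 42).
Posterior mean ≈ 0.250, SD ≈ 0.057; a Normal approximation gives roughly [0.193, 0.307].
Exact: F⁻¹(0.16) = 0.193; F⁻¹(0.84) = 0.307.

[0.193, 0.307]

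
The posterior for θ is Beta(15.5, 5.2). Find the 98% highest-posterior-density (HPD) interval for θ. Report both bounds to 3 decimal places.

The posterior is unimodal and skewed, so the HPD interval has equal density at both endpoints and is the shortest 98% interval.
Solving f(0.523) = f(0.936) with F(0.936) − F(0.523) = 0.98 gives [0.523, 0.936].
For comparison, the equal-tailed interval is [0.505, 0.924]; the HPD is narrower and shifted toward the mode.

[0.523, 0.936]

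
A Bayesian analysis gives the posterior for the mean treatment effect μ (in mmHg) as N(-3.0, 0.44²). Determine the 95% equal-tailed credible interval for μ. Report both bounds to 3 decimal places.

[-3.862, -2.138]

The posterior is symmetric, so the 95% equal-tailed interval is μ = -3.0 ± z·0.44 with z = 1.960.
Half-width: 1.960 × 0.44 = 0.862.
-3.0 − 0.862 = -3.862; -3.0 + 0.862 = -2.138.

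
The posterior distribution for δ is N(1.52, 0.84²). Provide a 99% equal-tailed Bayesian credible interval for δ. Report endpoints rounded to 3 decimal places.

[-0.644, 3.684]

The posterior is symmetric, so the 99% equal-tailed interval is δ = 1.52 ± z·0.84 with z = 2.576.
Half-width: 2.576 × 0.84 = 2.164.
1.52 − 2.164 = -0.644; 1.52 + 2.164 = 3.684.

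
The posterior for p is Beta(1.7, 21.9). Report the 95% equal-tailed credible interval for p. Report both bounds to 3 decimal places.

[0.007, 0.203]

Posterior: Beta(1.7, 21.9).
Equal-tailed 95% interval: the 0.025 and 0.975 quantiles of Beta(1.7, 21.9).
Posterior mean ≈ 0.072, SD ≈ 0.052; a Normal approximation gives roughly [-0.030, 0.174].
Exact: F⁻¹(0.025) = 0.007; F⁻¹(0.975) = 0.203.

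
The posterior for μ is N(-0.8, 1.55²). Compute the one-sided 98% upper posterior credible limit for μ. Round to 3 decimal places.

2.383

Need U with P(μ ≤ U) = 0.98: U = -0.8 + z_{0.02}·1.55.
z = 2.054; U = -0.8 + 2.054 × 1.55 = 2.383.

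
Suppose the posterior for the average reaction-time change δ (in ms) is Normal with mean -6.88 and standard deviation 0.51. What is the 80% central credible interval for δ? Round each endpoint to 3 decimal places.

The posterior is symmetric, so the 80% equal-tailed interval is δ = -6.88 ± z·0.51 with z = 1.282.
Half-width: 1.282 × 0.51 = 0.654.
-6.88 − 0.654 = -7.534; -6.88 + 0.654 = -6.226.

[-7.534, -6.226]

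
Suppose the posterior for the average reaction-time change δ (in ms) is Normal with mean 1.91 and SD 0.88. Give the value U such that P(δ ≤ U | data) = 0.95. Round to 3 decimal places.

Need U with P(δ ≤ U) = 0.95: U = 1.91 + z_{0.05}·0.88.
z = 1.645; U = 1.91 + 1.645 × 0.88 = 3.357.

3.357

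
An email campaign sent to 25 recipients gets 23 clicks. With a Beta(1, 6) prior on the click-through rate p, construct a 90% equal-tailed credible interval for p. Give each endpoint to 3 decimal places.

Posterior: Beta(1+23, 6+2) = Beta(24, 8).
Equal-tailed 90% interval: the 0.05 and 0.95 quantiles of Beta(24, 8).
Posterior mean ≈ 0.750, SD ≈ 0.075; a Normal approximation gives roughly [0.626, 0.874].
Exact: F⁻¹(0.05) = 0.617; F⁻¹(0.95) = 0.865.

[0.617, 0.865]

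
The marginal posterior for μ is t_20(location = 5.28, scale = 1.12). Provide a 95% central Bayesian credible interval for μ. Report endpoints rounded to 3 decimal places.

The t_20 distribution is symmetric; the 95% interval is 5.28 ± t·1.12 with t_{0.975,20} = 2.086.
Half-width: 2.086 × 1.12 = 2.336.
5.28 − 2.336 = 2.944; 5.28 + 2.336 = 7.616.

[2.944, 7.616]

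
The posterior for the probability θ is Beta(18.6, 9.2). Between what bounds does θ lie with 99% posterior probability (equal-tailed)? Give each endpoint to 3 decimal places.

[0.428, 0.866]

Posterior: Beta(18.6, 9.2).
Equal-tailed 99% interval: the 0.005 and 0.995 quantiles of Beta(18.6, 9.2).
Posterior mean ≈ 0.669, SD ≈ 0.088; a Normal approximation gives roughly [0.443, 0.895].
Exact: F⁻¹(0.005) = 0.428; F⁻¹(0.995) = 0.866.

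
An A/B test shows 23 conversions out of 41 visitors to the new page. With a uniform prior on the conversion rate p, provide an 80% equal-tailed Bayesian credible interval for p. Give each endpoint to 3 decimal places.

[0.461, 0.654]

Posterior: Beta(1+23, 1+18) = Beta(24, 19).
Equal-tailed 80% interval: the 0.1 and 0.9 quantiles of Beta(24, 19).
Posterior mean ≈ 0.558, SD ≈ 0.075; a Normal approximation gives roughly [0.462, 0.654].
Exact: F⁻¹(0.1) = 0.461; F⁻¹(0.9) = 0.654.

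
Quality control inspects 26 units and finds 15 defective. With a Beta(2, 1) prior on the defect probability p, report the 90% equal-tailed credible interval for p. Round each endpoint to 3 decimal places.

Posterior: Beta(2+15, 1+11) = Beta(17, 12).
Equal-tailed 90% interval: the 0.05 and 0.95 quantiles of Beta(17, 12).
Posterior mean ≈ 0.586, SD ≈ 0.090; a Normal approximation gives roughly [0.438, 0.734].
Exact: F⁻¹(0.05) = 0.435; F⁻¹(0.95) = 0.731.

[0.435, 0.731]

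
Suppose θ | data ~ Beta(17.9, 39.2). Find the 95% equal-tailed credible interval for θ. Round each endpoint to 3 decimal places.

Posterior: Beta(17.9, 39.2).
Equal-tailed 95% interval: the 0.025 and 0.975 quantiles of Beta(17.9, 39.2).
Posterior mean ≈ 0.313, SD ≈ 0.061; a Normal approximation gives roughly [0.194, 0.433].
Exact: F⁻¹(0.025) = 0.201; F⁻¹(0.975) = 0.438.

[0.201, 0.438]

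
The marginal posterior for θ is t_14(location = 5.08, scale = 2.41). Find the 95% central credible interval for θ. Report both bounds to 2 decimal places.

[-0.09, 10.25]

The t_14 distribution is symmetric; the 95% interval is 5.08 ± t·2.41 with t_{0.975,14} = 2.145.
Half-width: 2.145 × 2.41 = 5.17.
5.08 − 5.17 = -0.09; 5.08 + 5.17 = 10.25.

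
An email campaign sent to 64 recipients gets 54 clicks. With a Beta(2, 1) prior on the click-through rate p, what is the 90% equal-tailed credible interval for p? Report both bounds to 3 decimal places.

[0.757, 0.904]

Posterior: Beta(2+54, 1+10) = Beta(56, 11).
Equal-tailed 90% interval: the 0.05 and 0.95 quantiles of Beta(56, 11).
Posterior mean ≈ 0.836, SD ≈ 0.045; a Normal approximation gives roughly [0.762, 0.910].
Exact: F⁻¹(0.05) = 0.757; F⁻¹(0.95) = 0.904.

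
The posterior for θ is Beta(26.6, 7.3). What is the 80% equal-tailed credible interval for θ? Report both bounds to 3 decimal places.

Posterior: Beta(26.6, 7.3).
Equal-tailed 80% interval: the 0.1 and 0.9 quantiles of Beta(26.6, 7.3).
Posterior mean ≈ 0.785, SD ≈ 0.070; a Normal approximation gives roughly [0.695, 0.874].
Exact: F⁻¹(0.1) = 0.692; F⁻¹(0.9) = 0.870.

[0.692, 0.870]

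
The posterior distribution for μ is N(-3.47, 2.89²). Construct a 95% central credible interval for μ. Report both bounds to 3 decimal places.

The posterior is symmetric, so the 95% equal-tailed interval is μ = -3.47 ± z·2.89 with z = 1.960.
Half-width: 1.960 × 2.89 = 5.664.
-3.47 − 5.664 = -9.134; -3.47 + 5.664 = 2.194.

[-9.134, 2.194]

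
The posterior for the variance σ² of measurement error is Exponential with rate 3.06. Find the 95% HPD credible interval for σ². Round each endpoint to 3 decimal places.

The exponential density is strictly decreasing on [0, ∞), so the HPD interval is anchored at 0: [0, q] with P(σ² ≤ q) = 0.95.
q = −ln(1 − 0.95) / 3.06 = 2.9957 / 3.06 = 0.979.

[0.000, 0.979]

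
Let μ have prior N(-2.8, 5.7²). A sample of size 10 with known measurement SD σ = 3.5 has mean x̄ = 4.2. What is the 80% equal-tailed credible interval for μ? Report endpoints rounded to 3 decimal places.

Posterior precision = 1/5.7² + 10/3.5² = 0.0308 + 0.8163 = 0.8471, so posterior SD = 1.0865.
Posterior mean = (-2.8/5.7² + 10·4.2/3.5²) / 0.8471 = 3.9457.
Interval: 3.9457 ± 1.282 × 1.0865 → [2.553, 5.338].

[2.553, 5.338]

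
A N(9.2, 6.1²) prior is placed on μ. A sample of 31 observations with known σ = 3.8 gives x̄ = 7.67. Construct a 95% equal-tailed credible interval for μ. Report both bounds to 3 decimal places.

Posterior precision = 1/6.1² + 31/3.8² = 0.0269 + 2.1468 = 2.1737, so posterior SD = 0.6783.
Posterior mean = (9.2/6.1² + 31·7.67/3.8²) / 2.1737 = 7.6889.
Interval: 7.6889 ± 1.960 × 0.6783 → [6.360, 9.018].

[6.360, 9.018]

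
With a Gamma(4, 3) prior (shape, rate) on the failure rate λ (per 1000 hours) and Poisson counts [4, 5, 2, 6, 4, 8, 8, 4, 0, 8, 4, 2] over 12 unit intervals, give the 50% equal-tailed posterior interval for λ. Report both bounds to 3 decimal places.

[3.577, 4.266]

Posterior: Gamma(4+55, 3+12) = Gamma(59, 15) (shape, rate).
Equal-tailed 50% interval: Gamma(59, 15) quantiles at 0.25 and 0.75.
Posterior mean ≈ 3.933, SD ≈ 0.512; a Normal approximation gives roughly [3.588, 4.279].
Exact: lower = 3.577; upper = 4.266.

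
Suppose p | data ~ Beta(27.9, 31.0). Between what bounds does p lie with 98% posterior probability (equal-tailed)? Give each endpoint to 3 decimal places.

Posterior: Beta(27.9, 31.0).
Equal-tailed 98% interval: the 0.01 and 0.99 quantiles of Beta(27.9, 31.0).
Posterior mean ≈ 0.474, SD ≈ 0.065; a Normal approximation gives roughly [0.324, 0.624].
Exact: F⁻¹(0.01) = 0.326; F⁻¹(0.99) = 0.624.

[0.326, 0.624]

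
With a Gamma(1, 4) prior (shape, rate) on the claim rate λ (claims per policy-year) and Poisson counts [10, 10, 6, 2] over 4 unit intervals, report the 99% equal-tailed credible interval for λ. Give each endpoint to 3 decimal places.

[2.126, 5.592]

Posterior: Gamma(1+28, 4+4) = Gamma(29, 8) (shape, rate).
Equal-tailed 99% interval: Gamma(29, 8) quantiles at 0.005 and 0.995.
Posterior mean ≈ 3.625, SD ≈ 0.673; a Normal approximation gives roughly [1.891, 5.359].
Exact: lower = 2.126; upper = 5.592.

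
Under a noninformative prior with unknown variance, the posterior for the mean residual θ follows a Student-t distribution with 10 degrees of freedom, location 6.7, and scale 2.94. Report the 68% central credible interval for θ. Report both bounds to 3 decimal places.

[3.624, 9.776]

The t_10 distribution is symmetric; the 68% interval is 6.7 ± t·2.94 with t_{0.84,10} = 1.046.
Half-width: 1.046 × 2.94 = 3.076.
6.7 − 3.076 = 3.624; 6.7 + 3.076 = 9.776.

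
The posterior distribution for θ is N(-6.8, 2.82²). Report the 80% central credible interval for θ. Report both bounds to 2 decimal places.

The posterior is symmetric, so the 80% equal-tailed interval is θ = -6.8 ± z·2.82 with z = 1.282.
Half-width: 1.282 × 2.82 = 3.61.
-6.8 − 3.61 = -10.41; -6.8 + 3.61 = -3.19.

[-10.41, -3.19]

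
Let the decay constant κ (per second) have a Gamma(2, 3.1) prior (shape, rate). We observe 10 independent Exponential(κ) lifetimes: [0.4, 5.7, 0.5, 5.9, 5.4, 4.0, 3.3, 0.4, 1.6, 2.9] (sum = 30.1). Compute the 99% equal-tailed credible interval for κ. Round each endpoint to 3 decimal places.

Posterior: Gamma(2+10, 3.1+30.1) = Gamma(12, 33.2) (shape, rate).
Equal-tailed 99% interval: Gamma(12, 33.2) quantiles at 0.005 and 0.995.
Posterior mean ≈ 0.361, SD ≈ 0.104; a Normal approximation gives roughly [0.093, 0.630].
Exact: lower = 0.149; upper = 0.686.

[0.149, 0.686]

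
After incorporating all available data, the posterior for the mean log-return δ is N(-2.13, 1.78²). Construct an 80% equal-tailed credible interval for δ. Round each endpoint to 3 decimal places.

[-4.411, 0.151]

The posterior is symmetric, so the 80% equal-tailed interval is δ = -2.13 ± z·1.78 with z = 1.282.
Half-width: 1.282 × 1.78 = 2.281.
-2.13 − 2.281 = -4.411; -2.13 + 2.281 = 0.151.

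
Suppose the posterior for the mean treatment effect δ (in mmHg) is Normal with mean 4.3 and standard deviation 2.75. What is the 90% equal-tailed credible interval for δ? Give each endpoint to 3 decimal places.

[-0.223, 8.823]

The posterior is symmetric, so the 90% equal-tailed interval is δ = 4.3 ± z·2.75 with z = 1.645.
Half-width: 1.645 × 2.75 = 4.523.
4.3 − 4.523 = -0.223; 4.3 + 4.523 = 8.823.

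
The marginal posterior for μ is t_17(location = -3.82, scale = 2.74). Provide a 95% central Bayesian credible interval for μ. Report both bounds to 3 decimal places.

[-9.601, 1.961]

The t_17 distribution is symmetric; the 95% interval is -3.82 ± t·2.74 with t_{0.975,17} = 2.110.
Half-width: 2.110 × 2.74 = 5.781.
-3.82 − 5.781 = -9.601; -3.82 + 5.781 = 1.961.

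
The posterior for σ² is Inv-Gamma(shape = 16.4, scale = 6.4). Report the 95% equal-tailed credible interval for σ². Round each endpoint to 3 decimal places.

[0.254, 0.677]

Inverse-Gamma(16.4, 6.4) quantiles: F⁻¹(0.025) and F⁻¹(0.975).
Equivalently, 1/σ² ~ Gamma(16.4, rate = 6.4); invert its 0.975 and 0.025 quantiles.
Posterior mean ≈ 0.416, SD ≈ 0.110; a Normal approximation gives roughly [0.201, 0.630].
Exact: lower = 0.254; upper = 0.677.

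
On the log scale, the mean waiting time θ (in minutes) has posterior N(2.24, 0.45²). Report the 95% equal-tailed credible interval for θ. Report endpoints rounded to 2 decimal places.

[3.89, 22.69]

On the log scale the 95% interval is 2.24 ± 1.960 × 0.45 = [1.3580, 3.1220].
Exponentiate: [e^1.3580, e^3.1220] = [3.89, 22.69].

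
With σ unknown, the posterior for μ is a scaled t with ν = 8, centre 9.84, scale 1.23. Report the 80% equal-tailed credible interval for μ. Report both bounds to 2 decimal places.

[8.12, 11.56]

The t_8 distribution is symmetric; the 80% interval is 9.84 ± t·1.23 with t_{0.9,8} = 1.397.
Half-width: 1.397 × 1.23 = 1.72.
9.84 − 1.72 = 8.12; 9.84 + 1.72 = 11.56.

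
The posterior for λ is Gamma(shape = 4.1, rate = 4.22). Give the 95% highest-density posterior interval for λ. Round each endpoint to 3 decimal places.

[0.180, 1.919]

The posterior is unimodal and skewed, so the HPD interval has equal density at both endpoints and is the shortest 95% interval.
Solving f(0.180) = f(1.919) with F(1.919) − F(0.180) = 0.95 gives [0.180, 1.919].
For comparison, the equal-tailed interval is [0.270, 2.113]; the HPD is narrower and shifted toward the mode.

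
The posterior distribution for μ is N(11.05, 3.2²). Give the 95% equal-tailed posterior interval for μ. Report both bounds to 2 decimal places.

[4.78, 17.32]

The posterior is symmetric, so the 95% equal-tailed interval is μ = 11.05 ± z·3.2 with z = 1.960.
Half-width: 1.960 × 3.2 = 6.27.
11.05 − 6.27 = 4.78; 11.05 + 6.27 = 17.32.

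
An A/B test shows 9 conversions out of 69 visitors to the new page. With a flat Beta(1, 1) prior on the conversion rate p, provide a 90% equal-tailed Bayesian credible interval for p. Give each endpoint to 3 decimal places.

Posterior: Beta(1+9, 1+60) = Beta(10, 61).
Equal-tailed 90% interval: the 0.05 and 0.95 quantiles of Beta(10, 61).
Posterior mean ≈ 0.141, SD ≈ 0.041; a Normal approximation gives roughly [0.073, 0.208].
Exact: F⁻¹(0.05) = 0.080; F⁻¹(0.95) = 0.214.

[0.080, 0.214]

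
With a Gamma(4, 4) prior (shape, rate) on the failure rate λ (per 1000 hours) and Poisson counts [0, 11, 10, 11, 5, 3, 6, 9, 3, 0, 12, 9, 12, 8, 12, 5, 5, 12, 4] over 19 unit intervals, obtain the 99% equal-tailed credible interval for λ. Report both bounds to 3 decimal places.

[4.882, 7.542]

Posterior: Gamma(4+137, 4+19) = Gamma(141, 23) (shape, rate).
Equal-tailed 99% interval: Gamma(141, 23) quantiles at 0.005 and 0.995.
Posterior mean ≈ 6.130, SD ≈ 0.516; a Normal approximation gives roughly [4.801, 7.460].
Exact: lower = 4.882; upper = 7.542.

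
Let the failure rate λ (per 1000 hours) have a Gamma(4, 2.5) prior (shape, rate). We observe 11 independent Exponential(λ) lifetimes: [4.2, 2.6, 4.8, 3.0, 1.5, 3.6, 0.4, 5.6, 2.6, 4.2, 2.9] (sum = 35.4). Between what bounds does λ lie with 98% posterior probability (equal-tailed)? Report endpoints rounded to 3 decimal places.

[0.197, 0.671]

Posterior: Gamma(4+11, 2.5+35.4) = Gamma(15, 37.9) (shape, rate).
Equal-tailed 98% interval: Gamma(15, 37.9) quantiles at 0.01 and 0.99.
Posterior mean ≈ 0.396, SD ≈ 0.102; a Normal approximation gives roughly [0.158, 0.634].
Exact: lower = 0.197; upper = 0.671.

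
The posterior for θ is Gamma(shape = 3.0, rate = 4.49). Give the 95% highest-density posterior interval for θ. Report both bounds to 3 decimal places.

The posterior is unimodal and skewed, so the HPD interval has equal density at both endpoints and is the shortest 95% interval.
Solving f(0.068) = f(1.426) with F(1.426) − F(0.068) = 0.95 gives [0.068, 1.426].
For comparison, the equal-tailed interval is [0.138, 1.609]; the HPD is narrower and shifted toward the mode.

[0.068, 1.426]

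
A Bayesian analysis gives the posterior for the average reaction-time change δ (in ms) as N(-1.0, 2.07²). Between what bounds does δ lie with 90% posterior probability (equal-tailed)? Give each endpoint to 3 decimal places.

[-4.405, 2.405]

The posterior is symmetric, so the 90% equal-tailed interval is δ = -1.0 ± z·2.07 with z = 1.645.
Half-width: 1.645 × 2.07 = 3.405.
-1.0 − 3.405 = -4.405; -1.0 + 3.405 = 2.405.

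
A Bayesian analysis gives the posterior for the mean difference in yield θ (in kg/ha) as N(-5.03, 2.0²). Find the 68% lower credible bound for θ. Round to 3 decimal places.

-5.965

Need L with P(θ ≥ L) = 0.68: L = -5.03 − z_{0.32}·2.0.
z = 0.468; L = -5.03 − 0.468 × 2.0 = -5.965.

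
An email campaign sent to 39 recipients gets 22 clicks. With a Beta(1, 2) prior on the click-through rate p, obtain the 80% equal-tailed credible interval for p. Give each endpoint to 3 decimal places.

[0.449, 0.645]

Posterior: Beta(1+22, 2+17) = Beta(23, 19).
Equal-tailed 80% interval: the 0.1 and 0.9 quantiles of Beta(23, 19).
Posterior mean ≈ 0.548, SD ≈ 0.076; a Normal approximation gives roughly [0.450, 0.645].
Exact: F⁻¹(0.1) = 0.449; F⁻¹(0.9) = 0.645.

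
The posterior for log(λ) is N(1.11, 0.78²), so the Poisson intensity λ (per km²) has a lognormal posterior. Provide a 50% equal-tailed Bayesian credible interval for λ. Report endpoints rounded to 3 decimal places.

On the log scale the 50% interval is 1.11 ± 0.674 × 0.78 = [0.5839, 1.6361].
Exponentiate: [e^0.5839, e^1.6361] = [1.793, 5.135].

[1.793, 5.135]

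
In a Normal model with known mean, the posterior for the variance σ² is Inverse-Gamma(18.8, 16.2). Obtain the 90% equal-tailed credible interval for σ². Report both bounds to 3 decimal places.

Inverse-Gamma(18.8, 16.2) quantiles: F⁻¹(0.05) and F⁻¹(0.95).
Equivalently, 1/σ² ~ Gamma(18.8, rate = 16.2); invert its 0.95 and 0.05 quantiles.
Posterior mean ≈ 0.910, SD ≈ 0.222; a Normal approximation gives roughly [0.545, 1.275].
Exact: lower = 0.612; upper = 1.319.

[0.612, 1.319]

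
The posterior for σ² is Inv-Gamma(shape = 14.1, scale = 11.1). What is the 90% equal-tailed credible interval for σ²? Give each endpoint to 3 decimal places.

[0.534, 1.299]

Inverse-Gamma(14.1, 11.1) quantiles: F⁻¹(0.05) and F⁻¹(0.95).
Equivalently, 1/σ² ~ Gamma(14.1, rate = 11.1); invert its 0.95 and 0.05 quantiles.
Posterior mean ≈ 0.847, SD ≈ 0.244; a Normal approximation gives roughly [0.447, 1.248].
Exact: lower = 0.534; upper = 1.299.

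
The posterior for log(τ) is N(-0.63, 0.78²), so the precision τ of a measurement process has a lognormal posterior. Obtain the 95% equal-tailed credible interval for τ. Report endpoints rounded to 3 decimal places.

On the log scale the 95% interval is -0.63 ± 1.960 × 0.78 = [-2.1588, 0.8988].
Exponentiate: [e^-2.1588, e^0.8988] = [0.115, 2.457].

[0.115, 2.457]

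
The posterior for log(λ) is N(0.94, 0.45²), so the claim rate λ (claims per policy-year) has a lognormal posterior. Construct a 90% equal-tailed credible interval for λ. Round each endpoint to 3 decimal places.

[1.221, 5.367]

On the log scale the 90% interval is 0.94 ± 1.645 × 0.45 = [0.1998, 1.6802].
Exponentiate: [e^0.1998, e^1.6802] = [1.221, 5.367].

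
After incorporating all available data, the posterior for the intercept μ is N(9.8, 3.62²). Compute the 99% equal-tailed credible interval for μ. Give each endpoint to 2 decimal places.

The posterior is symmetric, so the 99% equal-tailed interval is μ = 9.8 ± z·3.62 with z = 2.576.
Half-width: 2.576 × 3.62 = 9.32.
9.8 − 9.32 = 0.48; 9.8 + 9.32 = 19.12.

[0.48, 19.12]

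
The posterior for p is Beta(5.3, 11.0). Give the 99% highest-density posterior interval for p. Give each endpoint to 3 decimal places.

The posterior is unimodal and skewed, so the HPD interval has equal density at both endpoints and is the shortest 99% interval.
Solving f(0.078) = f(0.622) with F(0.622) − F(0.078) = 0.99 gives [0.078, 0.622].
For comparison, the equal-tailed interval is [0.089, 0.637]; the HPD is narrower and shifted toward the mode.

[0.078, 0.622]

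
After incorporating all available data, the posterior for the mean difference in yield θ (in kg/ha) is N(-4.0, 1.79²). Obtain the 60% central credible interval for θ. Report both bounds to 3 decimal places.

[-5.507, -2.493]

The posterior is symmetric, so the 60% equal-tailed interval is θ = -4.0 ± z·1.79 with z = 0.842.
Half-width: 0.842 × 1.79 = 1.507.
-4.0 − 1.507 = -5.507; -4.0 + 1.507 = -2.493.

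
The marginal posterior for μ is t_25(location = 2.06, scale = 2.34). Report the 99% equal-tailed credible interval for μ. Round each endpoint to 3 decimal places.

The t_25 distribution is symmetric; the 99% interval is 2.06 ± t·2.34 with t_{0.995,25} = 2.787.
Half-width: 2.787 × 2.34 = 6.523.
2.06 − 6.523 = -4.463; 2.06 + 6.523 = 8.583.

[-4.463, 8.583]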